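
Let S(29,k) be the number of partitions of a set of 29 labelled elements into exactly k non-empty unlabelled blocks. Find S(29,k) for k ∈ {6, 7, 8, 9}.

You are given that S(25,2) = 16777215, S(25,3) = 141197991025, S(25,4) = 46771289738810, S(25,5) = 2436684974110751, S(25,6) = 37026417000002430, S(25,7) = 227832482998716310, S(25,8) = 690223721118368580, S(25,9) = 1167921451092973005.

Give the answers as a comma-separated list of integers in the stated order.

49628317055962639176, 588469772213874823272, 3224318613979279184316, 9452962848327254398506

i=26: T(26,3)=16777215+3·141197991025=423610750290 | T(26,4)=141197991025+4·46771289738810=187226356946265 | T(26,5)=46771289738810+5·2436684974110751=12230196160292565 | T(26,6)=2436684974110751+6·37026417000002430=224595186974125331 | T(26,7)=37026417000002430+7·227832482998716310=1631853797991016600 | T(26,8)=227832482998716310+8·690223721118368580=5749622251945664950 | T(26,9)=690223721118368580+9·1167921451092973005=11201516780955125625
i=27: T(27,4)=423610750290+4·187226356946265=749329038535350 | T(27,5)=187226356946265+5·12230196160292565=61338207158409090 | T(27,6)=12230196160292565+6·224595186974125331=1359801318005044551 | T(27,7)=224595186974125331+7·1631853797991016600=11647571772911241531 | T(27,8)=1631853797991016600+8·5749622251945664950=47628831813556336200 | T(27,9)=5749622251945664950+9·11201516780955125625=106563273280541795575
i=28: T(28,5)=749329038535350+5·61338207158409090=307440364830580800 | T(28,6)=61338207158409090+6·1359801318005044551=8220146115188676396 | T(28,7)=1359801318005044551+7·11647571772911241531=82892803728383735268 | T(28,8)=11647571772911241531+8·47628831813556336200=392678226281361931131 | T(28,9)=47628831813556336200+9·106563273280541795575=1006698291338432496375
i=29: T(29,6)=307440364830580800+6·8220146115188676396=49628317055962639176 | T(29,7)=8220146115188676396+7·82892803728383735268=588469772213874823272 | T(29,8)=82892803728383735268+8·392678226281361931131=3224318613979279184316 | T(29,9)=392678226281361931131+9·1006698291338432496375=9452962848327254398506
Read S(29,6) = 49628317055962639176, S(29,7) = 588469772213874823272, S(29,8) = 3224318613979279184316, S(29,9) = 9452962848327254398506.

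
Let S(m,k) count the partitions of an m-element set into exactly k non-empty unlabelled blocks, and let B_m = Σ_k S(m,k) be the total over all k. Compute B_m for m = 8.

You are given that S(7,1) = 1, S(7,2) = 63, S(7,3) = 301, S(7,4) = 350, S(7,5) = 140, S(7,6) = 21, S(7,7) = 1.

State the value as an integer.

4140

row 8: T[8][1]=1·1+0=1  T[8][2]=2·63+1=127  T[8][3]=3·301+63=966  T[8][4]=4·350+301=1701  T[8][5]=5·140+350=1050  T[8][6]=6·21+140=266  T[8][7]=7·1+21=28  T[8][8]=8·0+1=1
B_8 = ΣS(8,k) = 1+127+966+1701+1050+266+28+1 = 4140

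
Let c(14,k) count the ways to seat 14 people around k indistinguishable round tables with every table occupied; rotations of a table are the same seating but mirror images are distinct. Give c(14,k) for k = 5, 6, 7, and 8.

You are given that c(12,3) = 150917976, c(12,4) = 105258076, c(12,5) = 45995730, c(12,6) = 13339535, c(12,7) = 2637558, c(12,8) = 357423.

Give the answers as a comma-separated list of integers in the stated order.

[13] T[13,4]:12*105258076+150917976=1414014888 · T[13,5]:12*45995730+105258076=657206836 · T[13,6]:12*13339535+45995730=206070150 · T[13,7]:12*2637558+13339535=44990231 · T[13,8]:12*357423+2637558=6926634
[14] T[14,5]:13*657206836+1414014888=9957703756 · T[14,6]:13*206070150+657206836=3336118786 · T[14,7]:13*44990231+206070150=790943153 · T[14,8]:13*6926634+44990231=135036473
Read c(14,5) = 9957703756, c(14,6) = 3336118786, c(14,7) = 790943153, c(14,8) = 135036473.

9957703756, 3336118786, 790943153, 135036473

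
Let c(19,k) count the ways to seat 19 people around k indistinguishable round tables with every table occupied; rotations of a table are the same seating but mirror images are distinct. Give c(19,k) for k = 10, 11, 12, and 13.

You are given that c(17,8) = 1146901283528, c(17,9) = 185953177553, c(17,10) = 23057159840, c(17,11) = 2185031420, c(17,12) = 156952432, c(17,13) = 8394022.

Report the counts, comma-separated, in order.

[18] T[18,9]:17*185953177553+1146901283528=4308105301929 · T[18,10]:17*23057159840+185953177553=577924894833 · T[18,11]:17*2185031420+23057159840=60202693980 · T[18,12]:17*156952432+2185031420=4853222764 · T[18,13]:17*8394022+156952432=299650806
[19] T[19,10]:18*577924894833+4308105301929=14710753408923 · T[19,11]:18*60202693980+577924894833=1661573386473 · T[19,12]:18*4853222764+60202693980=147560703732 · T[19,13]:18*299650806+4853222764=10246937272
Read c(19,10) = 14710753408923, c(19,11) = 1661573386473, c(19,12) = 147560703732, c(19,13) = 10246937272.

14710753408923, 1661573386473, 147560703732, 10246937272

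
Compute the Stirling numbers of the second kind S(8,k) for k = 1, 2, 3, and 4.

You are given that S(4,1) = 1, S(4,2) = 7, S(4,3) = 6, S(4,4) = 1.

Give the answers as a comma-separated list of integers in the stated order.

1, 127, 966, 1701

r5: T_5,1=1×1+0=1; T_5,2=2×7+1=15; T_5,3=3×6+7=25; T_5,4=4×1+6=10
r6: T_6,1=1×1+0=1; T_6,2=2×15+1=31; T_6,3=3×25+15=90; T_6,4=4×10+25=65
r7: T_7,1=1×1+0=1; T_7,2=2×31+1=63; T_7,3=3×90+31=301; T_7,4=4×65+90=350
r8: T_8,1=1×1+0=1; T_8,2=2×63+1=127; T_8,3=3×301+63=966; T_8,4=4×350+301=1701
Read S(8,1) = 1, S(8,2) = 127, S(8,3) = 966, S(8,4) = 1701.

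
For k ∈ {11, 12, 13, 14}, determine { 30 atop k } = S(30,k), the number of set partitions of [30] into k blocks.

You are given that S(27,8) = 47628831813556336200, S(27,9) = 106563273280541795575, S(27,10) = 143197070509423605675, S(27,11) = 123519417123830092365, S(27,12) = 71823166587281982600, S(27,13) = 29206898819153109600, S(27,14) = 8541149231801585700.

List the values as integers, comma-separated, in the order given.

row 28: T[28][9]=9·106563273280541795575+47628831813556336200=1006698291338432496375  T[28][10]=10·143197070509423605675+106563273280541795575=1538533978374777852325  T[28][11]=11·123519417123830092365+143197070509423605675=1501910658871554621690  T[28][12]=12·71823166587281982600+123519417123830092365=985397416171213883565  T[28][13]=13·29206898819153109600+71823166587281982600=451512851236272407400  T[28][14]=14·8541149231801585700+29206898819153109600=148782988064375309400
row 29: T[29][10]=10·1538533978374777852325+1006698291338432496375=16392038075086211019625  T[29][11]=11·1501910658871554621690+1538533978374777852325=18059551225961878690915  T[29][12]=12·985397416171213883565+1501910658871554621690=13326679652926121224470  T[29][13]=13·451512851236272407400+985397416171213883565=6855064482242755179765  T[29][14]=14·148782988064375309400+451512851236272407400=2534474684137526739000
row 30: T[30][11]=11·18059551225961878690915+16392038075086211019625=215047101560666876619690  T[30][12]=12·13326679652926121224470+18059551225961878690915=177979707061075333384555  T[30][13]=13·6855064482242755179765+13326679652926121224470=102442517922081938561415  T[30][14]=14·2534474684137526739000+6855064482242755179765=42337710060168129525765
Read S(30,11) = 215047101560666876619690, S(30,12) = 177979707061075333384555, S(30,13) = 102442517922081938561415, S(30,14) = 42337710060168129525765.

215047101560666876619690, 177979707061075333384555, 102442517922081938561415, 42337710060168129525765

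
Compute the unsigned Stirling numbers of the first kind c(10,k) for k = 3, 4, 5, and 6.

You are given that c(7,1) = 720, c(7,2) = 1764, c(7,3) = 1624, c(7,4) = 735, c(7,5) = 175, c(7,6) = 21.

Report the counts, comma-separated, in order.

row 8: T[8][1]=7·720+0=5040  T[8][2]=7·1764+720=13068  T[8][3]=7·1624+1764=13132  T[8][4]=7·735+1624=6769  T[8][5]=7·175+735=1960  T[8][6]=7·21+175=322
row 9: T[9][2]=8·13068+5040=109584  T[9][3]=8·13132+13068=118124  T[9][4]=8·6769+13132=67284  T[9][5]=8·1960+6769=22449  T[9][6]=8·322+1960=4536
row 10: T[10][3]=9·118124+109584=1172700  T[10][4]=9·67284+118124=723680  T[10][5]=9·22449+67284=269325  T[10][6]=9·4536+22449=63273
Read c(10,3) = 1172700, c(10,4) = 723680, c(10,5) = 269325, c(10,6) = 63273.

1172700, 723680, 269325, 63273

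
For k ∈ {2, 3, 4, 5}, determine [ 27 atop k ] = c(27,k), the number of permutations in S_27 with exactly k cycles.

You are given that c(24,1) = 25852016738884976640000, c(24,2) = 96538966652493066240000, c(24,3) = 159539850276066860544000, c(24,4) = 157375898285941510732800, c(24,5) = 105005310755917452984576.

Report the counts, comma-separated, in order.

1554454559147562279567360000, 2671674589068831403868160000, 2761307967193712729035776000, 1945067308917524165279692800

[25] T[25,1]:24*25852016738884976640000+0=620448401733239439360000 · T[25,2]:24*96538966652493066240000+25852016738884976640000=2342787216398718566400000 · T[25,3]:24*159539850276066860544000+96538966652493066240000=3925495373278097719296000 · T[25,4]:24*157375898285941510732800+159539850276066860544000=3936561409138663118131200 · T[25,5]:24*105005310755917452984576+157375898285941510732800=2677503356427960382362624
[26] T[26,1]:25*620448401733239439360000+0=15511210043330985984000000 · T[26,2]:25*2342787216398718566400000+620448401733239439360000=59190128811701203599360000 · T[26,3]:25*3925495373278097719296000+2342787216398718566400000=100480171548351161548800000 · T[26,4]:25*3936561409138663118131200+3925495373278097719296000=102339530601744675672576000 · T[26,5]:25*2677503356427960382362624+3936561409138663118131200=70874145319837672677196800
[27] T[27,2]:26*59190128811701203599360000+15511210043330985984000000=1554454559147562279567360000 · T[27,3]:26*100480171548351161548800000+59190128811701203599360000=2671674589068831403868160000 · T[27,4]:26*102339530601744675672576000+100480171548351161548800000=2761307967193712729035776000 · T[27,5]:26*70874145319837672677196800+102339530601744675672576000=1945067308917524165279692800
Read c(27,2) = 1554454559147562279567360000, c(27,3) = 2671674589068831403868160000, c(27,4) = 2761307967193712729035776000, c(27,5) = 1945067308917524165279692800.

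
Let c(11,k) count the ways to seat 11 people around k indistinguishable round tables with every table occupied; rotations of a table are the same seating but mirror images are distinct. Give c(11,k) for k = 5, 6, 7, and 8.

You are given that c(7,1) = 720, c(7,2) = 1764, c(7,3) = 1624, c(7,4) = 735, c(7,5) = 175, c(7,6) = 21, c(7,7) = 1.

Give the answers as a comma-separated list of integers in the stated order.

row 8: T[8][2]=7·1764+720=13068  T[8][3]=7·1624+1764=13132  T[8][4]=7·735+1624=6769  T[8][5]=7·175+735=1960  T[8][6]=7·21+175=322  T[8][7]=7·1+21=28  T[8][8]=7·0+1=1
row 9: T[9][3]=8·13132+13068=118124  T[9][4]=8·6769+13132=67284  T[9][5]=8·1960+6769=22449  T[9][6]=8·322+1960=4536  T[9][7]=8·28+322=546  T[9][8]=8·1+28=36
row 10: T[10][4]=9·67284+118124=723680  T[10][5]=9·22449+67284=269325  T[10][6]=9·4536+22449=63273  T[10][7]=9·546+4536=9450  T[10][8]=9·36+546=870
row 11: T[11][5]=10·269325+723680=3416930  T[11][6]=10·63273+269325=902055  T[11][7]=10·9450+63273=157773  T[11][8]=10·870+9450=18150
Read c(11,5) = 3416930, c(11,6) = 902055, c(11,7) = 157773, c(11,8) = 18150.

3416930, 902055, 157773, 18150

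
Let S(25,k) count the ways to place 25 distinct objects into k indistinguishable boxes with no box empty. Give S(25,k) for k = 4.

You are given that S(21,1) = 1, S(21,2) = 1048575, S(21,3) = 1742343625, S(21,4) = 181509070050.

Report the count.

row 22: T[22][1]=1·1+0=1  T[22][2]=2·1048575+1=2097151  T[22][3]=3·1742343625+1048575=5228079450  T[22][4]=4·181509070050+1742343625=727778623825
row 23: T[23][2]=2·2097151+1=4194303  T[23][3]=3·5228079450+2097151=15686335501  T[23][4]=4·727778623825+5228079450=2916342574750
row 24: T[24][3]=3·15686335501+4194303=47063200806  T[24][4]=4·2916342574750+15686335501=11681056634501
row 25: T[25][4]=4·11681056634501+47063200806=46771289738810
Read S(25,4) = 46771289738810.

46771289738810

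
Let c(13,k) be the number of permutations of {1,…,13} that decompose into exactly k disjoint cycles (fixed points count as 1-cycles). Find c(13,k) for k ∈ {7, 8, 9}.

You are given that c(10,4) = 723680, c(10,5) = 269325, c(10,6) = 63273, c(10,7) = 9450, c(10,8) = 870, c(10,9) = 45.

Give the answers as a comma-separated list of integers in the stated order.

44990231, 6926634, 749463

i=11: T(11,5)=723680+10·269325=3416930 | T(11,6)=269325+10·63273=902055 | T(11,7)=63273+10·9450=157773 | T(11,8)=9450+10·870=18150 | T(11,9)=870+10·45=1320
i=12: T(12,6)=3416930+11·902055=13339535 | T(12,7)=902055+11·157773=2637558 | T(12,8)=157773+11·18150=357423 | T(12,9)=18150+11·1320=32670
i=13: T(13,7)=13339535+12·2637558=44990231 | T(13,8)=2637558+12·357423=6926634 | T(13,9)=357423+12·32670=749463
Read c(13,7) = 44990231, c(13,8) = 6926634, c(13,9) = 749463.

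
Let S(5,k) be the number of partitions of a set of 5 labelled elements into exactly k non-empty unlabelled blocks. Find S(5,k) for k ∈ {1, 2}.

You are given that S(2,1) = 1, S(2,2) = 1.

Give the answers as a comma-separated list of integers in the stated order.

1, 15

r3: T_3,1=1×1+0=1; T_3,2=2×1+1=3
r4: T_4,1=1×1+0=1; T_4,2=2×3+1=7
r5: T_5,1=1×1+0=1; T_5,2=2×7+1=15
Read S(5,1) = 1, S(5,2) = 15.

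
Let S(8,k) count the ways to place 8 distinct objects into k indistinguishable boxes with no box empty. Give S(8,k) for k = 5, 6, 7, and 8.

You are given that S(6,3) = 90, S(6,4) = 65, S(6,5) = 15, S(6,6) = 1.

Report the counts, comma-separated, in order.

row 7: T[7][4]=4·65+90=350  T[7][5]=5·15+65=140  T[7][6]=6·1+15=21  T[7][7]=7·0+1=1
row 8: T[8][5]=5·140+350=1050  T[8][6]=6·21+140=266  T[8][7]=7·1+21=28  T[8][8]=8·0+1=1
Read S(8,5) = 1050, S(8,6) = 266, S(8,7) = 28, S(8,8) = 1.

1050, 266, 28, 1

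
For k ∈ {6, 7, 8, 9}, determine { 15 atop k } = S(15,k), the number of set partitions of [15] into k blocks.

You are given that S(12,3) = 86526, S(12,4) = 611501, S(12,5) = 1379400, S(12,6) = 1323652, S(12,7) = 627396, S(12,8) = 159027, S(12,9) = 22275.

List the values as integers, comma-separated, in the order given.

[13] T[13,4]:4*611501+86526=2532530 · T[13,5]:5*1379400+611501=7508501 · T[13,6]:6*1323652+1379400=9321312 · T[13,7]:7*627396+1323652=5715424 · T[13,8]:8*159027+627396=1899612 · T[13,9]:9*22275+159027=359502
[14] T[14,5]:5*7508501+2532530=40075035 · T[14,6]:6*9321312+7508501=63436373 · T[14,7]:7*5715424+9321312=49329280 · T[14,8]:8*1899612+5715424=20912320 · T[14,9]:9*359502+1899612=5135130
[15] T[15,6]:6*63436373+40075035=420693273 · T[15,7]:7*49329280+63436373=408741333 · T[15,8]:8*20912320+49329280=216627840 · T[15,9]:9*5135130+20912320=67128490
Read S(15,6) = 420693273, S(15,7) = 408741333, S(15,8) = 216627840, S(15,9) = 67128490.

420693273, 408741333, 216627840, 67128490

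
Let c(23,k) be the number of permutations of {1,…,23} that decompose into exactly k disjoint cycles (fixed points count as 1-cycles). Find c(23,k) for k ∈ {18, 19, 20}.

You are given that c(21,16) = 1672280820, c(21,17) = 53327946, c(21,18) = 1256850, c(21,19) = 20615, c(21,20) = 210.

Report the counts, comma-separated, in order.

[22] T[22,17]:21*53327946+1672280820=2792167686 · T[22,18]:21*1256850+53327946=79721796 · T[22,19]:21*20615+1256850=1689765 · T[22,20]:21*210+20615=25025
[23] T[23,18]:22*79721796+2792167686=4546047198 · T[23,19]:22*1689765+79721796=116896626 · T[23,20]:22*25025+1689765=2240315
Read c(23,18) = 4546047198, c(23,19) = 116896626, c(23,20) = 2240315.

4546047198, 116896626, 2240315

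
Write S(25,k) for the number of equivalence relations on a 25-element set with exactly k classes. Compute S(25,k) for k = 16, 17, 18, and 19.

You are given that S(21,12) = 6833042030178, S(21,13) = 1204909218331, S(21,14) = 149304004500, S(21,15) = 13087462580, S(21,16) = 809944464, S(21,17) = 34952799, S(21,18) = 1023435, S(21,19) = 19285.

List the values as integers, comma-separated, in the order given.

i=22: T(22,13)=6833042030178+13·1204909218331=22496861868481 | T(22,14)=1204909218331+14·149304004500=3295165281331 | T(22,15)=149304004500+15·13087462580=345615943200 | T(22,16)=13087462580+16·809944464=26046574004 | T(22,17)=809944464+17·34952799=1404142047 | T(22,18)=34952799+18·1023435=53374629 | T(22,19)=1023435+19·19285=1389850
i=23: T(23,14)=22496861868481+14·3295165281331=68629175807115 | T(23,15)=3295165281331+15·345615943200=8479404429331 | T(23,16)=345615943200+16·26046574004=762361127264 | T(23,17)=26046574004+17·1404142047=49916988803 | T(23,18)=1404142047+18·53374629=2364885369 | T(23,19)=53374629+19·1389850=79781779
i=24: T(24,15)=68629175807115+15·8479404429331=195820242247080 | T(24,16)=8479404429331+16·762361127264=20677182465555 | T(24,17)=762361127264+17·49916988803=1610949936915 | T(24,18)=49916988803+18·2364885369=92484925445 | T(24,19)=2364885369+19·79781779=3880739170
i=25: T(25,16)=195820242247080+16·20677182465555=526655161695960 | T(25,17)=20677182465555+17·1610949936915=48063331393110 | T(25,18)=1610949936915+18·92484925445=3275678594925 | T(25,19)=92484925445+19·3880739170=166218969675
Read S(25,16) = 526655161695960, S(25,17) = 48063331393110, S(25,18) = 3275678594925, S(25,19) = 166218969675.

526655161695960, 48063331393110, 3275678594925, 166218969675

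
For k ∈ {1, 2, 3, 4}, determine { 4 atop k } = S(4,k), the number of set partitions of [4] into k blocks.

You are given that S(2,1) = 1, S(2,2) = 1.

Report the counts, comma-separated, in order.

1, 7, 6, 1

i=3: T(3,1)=0+1·1=1 | T(3,2)=1+2·1=3 | T(3,3)=1+3·0=1
i=4: T(4,1)=0+1·1=1 | T(4,2)=1+2·3=7 | T(4,3)=3+3·1=6 | T(4,4)=1+4·0=1
Read S(4,1) = 1, S(4,2) = 7, S(4,3) = 6, S(4,4) = 1.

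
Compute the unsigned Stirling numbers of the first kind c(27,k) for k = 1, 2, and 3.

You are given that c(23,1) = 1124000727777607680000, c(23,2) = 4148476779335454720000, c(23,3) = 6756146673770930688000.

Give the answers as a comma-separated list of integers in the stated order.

r24: T_24,1=23×1124000727777607680000+0=25852016738884976640000; T_24,2=23×4148476779335454720000+1124000727777607680000=96538966652493066240000; T_24,3=23×6756146673770930688000+4148476779335454720000=159539850276066860544000
r25: T_25,1=24×25852016738884976640000+0=620448401733239439360000; T_25,2=24×96538966652493066240000+25852016738884976640000=2342787216398718566400000; T_25,3=24×159539850276066860544000+96538966652493066240000=3925495373278097719296000
r26: T_26,1=25×620448401733239439360000+0=15511210043330985984000000; T_26,2=25×2342787216398718566400000+620448401733239439360000=59190128811701203599360000; T_26,3=25×3925495373278097719296000+2342787216398718566400000=100480171548351161548800000
r27: T_27,1=26×15511210043330985984000000+0=403291461126605635584000000; T_27,2=26×59190128811701203599360000+15511210043330985984000000=1554454559147562279567360000; T_27,3=26×100480171548351161548800000+59190128811701203599360000=2671674589068831403868160000
Read c(27,1) = 403291461126605635584000000, c(27,2) = 1554454559147562279567360000, c(27,3) = 2671674589068831403868160000.

403291461126605635584000000, 1554454559147562279567360000, 2671674589068831403868160000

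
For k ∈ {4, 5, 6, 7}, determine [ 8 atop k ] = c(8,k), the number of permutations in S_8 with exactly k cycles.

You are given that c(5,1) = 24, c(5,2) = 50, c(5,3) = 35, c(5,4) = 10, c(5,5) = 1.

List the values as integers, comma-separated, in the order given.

[6] T[6,2]:5*50+24=274 · T[6,3]:5*35+50=225 · T[6,4]:5*10+35=85 · T[6,5]:5*1+10=15 · T[6,6]:5*0+1=1
[7] T[7,3]:6*225+274=1624 · T[7,4]:6*85+225=735 · T[7,5]:6*15+85=175 · T[7,6]:6*1+15=21 · T[7,7]:6*0+1=1
[8] T[8,4]:7*735+1624=6769 · T[8,5]:7*175+735=1960 · T[8,6]:7*21+175=322 · T[8,7]:7*1+21=28
Read c(8,4) = 6769, c(8,5) = 1960, c(8,6) = 322, c(8,7) = 28.

6769, 1960, 322, 28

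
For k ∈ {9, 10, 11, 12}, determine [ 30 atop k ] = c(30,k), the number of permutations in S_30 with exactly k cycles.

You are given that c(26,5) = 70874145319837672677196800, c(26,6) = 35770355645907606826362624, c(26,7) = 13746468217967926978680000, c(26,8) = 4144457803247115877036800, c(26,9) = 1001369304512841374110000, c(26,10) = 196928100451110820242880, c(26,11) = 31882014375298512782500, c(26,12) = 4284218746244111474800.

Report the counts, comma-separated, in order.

981347603630155088295475765440, 215760462268683520394805979744, 39539238727270799376544542000, 6097272817323042122728617800

@27  (27,6):35770355645907606826362624·26+70874145319837672677196800→1000903392113435450162625024, (27,7):13746468217967926978680000·26+35770355645907606826362624→393178529313073708272042624, (27,8):4144457803247115877036800·26+13746468217967926978680000→121502371102392939781636800, (27,9):1001369304512841374110000·26+4144457803247115877036800→30180059720580991603896800, (27,10):196928100451110820242880·26+1001369304512841374110000→6121499916241722700424880, (27,11):31882014375298512782500·26+196928100451110820242880→1025860474208872152587880, (27,12):4284218746244111474800·26+31882014375298512782500→143271701777645411127300
@28  (28,7):393178529313073708272042624·27+1000903392113435450162625024→11616723683566425573507775872, (28,8):121502371102392939781636800·27+393178529313073708272042624→3673742549077683082376236224, (28,9):30180059720580991603896800·27+121502371102392939781636800→936363983558079713086850400, (28,10):6121499916241722700424880·27+30180059720580991603896800→195460557459107504515368560, (28,11):1025860474208872152587880·27+6121499916241722700424880→33819732719881270820297640, (28,12):143271701777645411127300·27+1025860474208872152587880→4894196422205298253024980
@29  (29,8):3673742549077683082376236224·28+11616723683566425573507775872→114481515057741551880042390144, (29,9):936363983558079713086850400·28+3673742549077683082376236224→29891934088703915048808047424, (29,10):195460557459107504515368560·28+936363983558079713086850400→6409259592413089839517170080, (29,11):33819732719881270820297640·28+195460557459107504515368560→1142413073615783087483702480, (29,12):4894196422205298253024980·28+33819732719881270820297640→170857232541629621904997080
@30  (30,9):29891934088703915048808047424·29+114481515057741551880042390144→981347603630155088295475765440, (30,10):6409259592413089839517170080·29+29891934088703915048808047424→215760462268683520394805979744, (30,11):1142413073615783087483702480·29+6409259592413089839517170080→39539238727270799376544542000, (30,12):170857232541629621904997080·29+1142413073615783087483702480→6097272817323042122728617800
Read c(30,9) = 981347603630155088295475765440, c(30,10) = 215760462268683520394805979744, c(30,11) = 39539238727270799376544542000, c(30,12) = 6097272817323042122728617800.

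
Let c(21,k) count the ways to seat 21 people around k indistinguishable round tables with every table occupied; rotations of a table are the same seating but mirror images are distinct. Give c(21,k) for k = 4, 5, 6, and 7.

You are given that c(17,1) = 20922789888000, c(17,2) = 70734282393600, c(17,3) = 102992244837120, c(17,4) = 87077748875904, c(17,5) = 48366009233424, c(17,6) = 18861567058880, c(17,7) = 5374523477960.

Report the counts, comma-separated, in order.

[18] T[18,1]:17*20922789888000+0=355687428096000 · T[18,2]:17*70734282393600+20922789888000=1223405590579200 · T[18,3]:17*102992244837120+70734282393600=1821602444624640 · T[18,4]:17*87077748875904+102992244837120=1583313975727488 · T[18,5]:17*48366009233424+87077748875904=909299905844112 · T[18,6]:17*18861567058880+48366009233424=369012649234384 · T[18,7]:17*5374523477960+18861567058880=110228466184200
[19] T[19,2]:18*1223405590579200+355687428096000=22376988058521600 · T[19,3]:18*1821602444624640+1223405590579200=34012249593822720 · T[19,4]:18*1583313975727488+1821602444624640=30321254007719424 · T[19,5]:18*909299905844112+1583313975727488=17950712280921504 · T[19,6]:18*369012649234384+909299905844112=7551527592063024 · T[19,7]:18*110228466184200+369012649234384=2353125040549984
[20] T[20,3]:19*34012249593822720+22376988058521600=668609730341153280 · T[20,4]:19*30321254007719424+34012249593822720=610116075740491776 · T[20,5]:19*17950712280921504+30321254007719424=371384787345228000 · T[20,6]:19*7551527592063024+17950712280921504=161429736530118960 · T[20,7]:19*2353125040549984+7551527592063024=52260903362512720
[21] T[21,4]:20*610116075740491776+668609730341153280=12870931245150988800 · T[21,5]:20*371384787345228000+610116075740491776=8037811822645051776 · T[21,6]:20*161429736530118960+371384787345228000=3599979517947607200 · T[21,7]:20*52260903362512720+161429736530118960=1206647803780373360
Read c(21,4) = 12870931245150988800, c(21,5) = 8037811822645051776, c(21,6) = 3599979517947607200, c(21,7) = 1206647803780373360.

12870931245150988800, 8037811822645051776, 3599979517947607200, 1206647803780373360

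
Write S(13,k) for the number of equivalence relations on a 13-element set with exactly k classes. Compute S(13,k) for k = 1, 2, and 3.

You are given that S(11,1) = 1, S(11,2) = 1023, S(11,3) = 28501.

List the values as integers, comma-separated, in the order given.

r12: T_12,1=1×1+0=1; T_12,2=2×1023+1=2047; T_12,3=3×28501+1023=86526
r13: T_13,1=1×1+0=1; T_13,2=2×2047+1=4095; T_13,3=3×86526+2047=261625
Read S(13,1) = 1, S(13,2) = 4095, S(13,3) = 261625.

1, 4095, 261625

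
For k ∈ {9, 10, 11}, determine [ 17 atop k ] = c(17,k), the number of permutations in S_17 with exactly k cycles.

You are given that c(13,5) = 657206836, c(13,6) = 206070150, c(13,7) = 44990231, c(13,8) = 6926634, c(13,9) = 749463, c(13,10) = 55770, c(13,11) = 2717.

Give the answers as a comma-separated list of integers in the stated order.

185953177553, 23057159840, 2185031420

i=14: T(14,6)=657206836+13·206070150=3336118786 | T(14,7)=206070150+13·44990231=790943153 | T(14,8)=44990231+13·6926634=135036473 | T(14,9)=6926634+13·749463=16669653 | T(14,10)=749463+13·55770=1474473 | T(14,11)=55770+13·2717=91091
i=15: T(15,7)=3336118786+14·790943153=14409322928 | T(15,8)=790943153+14·135036473=2681453775 | T(15,9)=135036473+14·16669653=368411615 | T(15,10)=16669653+14·1474473=37312275 | T(15,11)=1474473+14·91091=2749747
i=16: T(16,8)=14409322928+15·2681453775=54631129553 | T(16,9)=2681453775+15·368411615=8207628000 | T(16,10)=368411615+15·37312275=928095740 | T(16,11)=37312275+15·2749747=78558480
i=17: T(17,9)=54631129553+16·8207628000=185953177553 | T(17,10)=8207628000+16·928095740=23057159840 | T(17,11)=928095740+16·78558480=2185031420
Read c(17,9) = 185953177553, c(17,10) = 23057159840, c(17,11) = 2185031420.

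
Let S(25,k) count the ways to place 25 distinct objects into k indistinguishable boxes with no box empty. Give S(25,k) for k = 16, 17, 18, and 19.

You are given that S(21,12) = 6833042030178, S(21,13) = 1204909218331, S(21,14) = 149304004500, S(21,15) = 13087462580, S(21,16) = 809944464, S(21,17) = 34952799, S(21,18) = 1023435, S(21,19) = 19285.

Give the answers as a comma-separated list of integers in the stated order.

row 22: T[22][13]=13·1204909218331+6833042030178=22496861868481  T[22][14]=14·149304004500+1204909218331=3295165281331  T[22][15]=15·13087462580+149304004500=345615943200  T[22][16]=16·809944464+13087462580=26046574004  T[22][17]=17·34952799+809944464=1404142047  T[22][18]=18·1023435+34952799=53374629  T[22][19]=19·19285+1023435=1389850
row 23: T[23][14]=14·3295165281331+22496861868481=68629175807115  T[23][15]=15·345615943200+3295165281331=8479404429331  T[23][16]=16·26046574004+345615943200=762361127264  T[23][17]=17·1404142047+26046574004=49916988803  T[23][18]=18·53374629+1404142047=2364885369  T[23][19]=19·1389850+53374629=79781779
row 24: T[24][15]=15·8479404429331+68629175807115=195820242247080  T[24][16]=16·762361127264+8479404429331=20677182465555  T[24][17]=17·49916988803+762361127264=1610949936915  T[24][18]=18·2364885369+49916988803=92484925445  T[24][19]=19·79781779+2364885369=3880739170
row 25: T[25][16]=16·20677182465555+195820242247080=526655161695960  T[25][17]=17·1610949936915+20677182465555=48063331393110  T[25][18]=18·92484925445+1610949936915=3275678594925  T[25][19]=19·3880739170+92484925445=166218969675
Read S(25,16) = 526655161695960, S(25,17) = 48063331393110, S(25,18) = 3275678594925, S(25,19) = 166218969675.

526655161695960, 48063331393110, 3275678594925, 166218969675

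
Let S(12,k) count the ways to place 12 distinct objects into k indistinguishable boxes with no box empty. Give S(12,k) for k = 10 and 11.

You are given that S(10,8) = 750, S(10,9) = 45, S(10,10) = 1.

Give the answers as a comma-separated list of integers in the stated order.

1705, 66

row 11: T[11][9]=9·45+750=1155  T[11][10]=10·1+45=55  T[11][11]=11·0+1=1
row 12: T[12][10]=10·55+1155=1705  T[12][11]=11·1+55=66
Read S(12,10) = 1705, S(12,11) = 66.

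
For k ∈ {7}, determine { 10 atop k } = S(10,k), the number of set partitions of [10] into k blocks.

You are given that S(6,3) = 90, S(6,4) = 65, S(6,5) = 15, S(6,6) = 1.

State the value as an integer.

5880

r7: T_7,4=4×65+90=350; T_7,5=5×15+65=140; T_7,6=6×1+15=21; T_7,7=7×0+1=1
r8: T_8,5=5×140+350=1050; T_8,6=6×21+140=266; T_8,7=7×1+21=28
r9: T_9,6=6×266+1050=2646; T_9,7=7×28+266=462
r10: T_10,7=7×462+2646=5880
Read S(10,7) = 5880.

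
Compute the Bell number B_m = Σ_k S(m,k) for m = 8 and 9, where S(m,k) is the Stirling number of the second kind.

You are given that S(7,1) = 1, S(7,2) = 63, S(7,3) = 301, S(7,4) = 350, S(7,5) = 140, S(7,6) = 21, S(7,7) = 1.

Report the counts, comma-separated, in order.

4140, 21147

@8  (8,1):1·1+0→1, (8,2):63·2+1→127, (8,3):301·3+63→966, (8,4):350·4+301→1701, (8,5):140·5+350→1050, (8,6):21·6+140→266, (8,7):1·7+21→28, (8,8):0·8+1→1
@9  (9,1):1·1+0→1, (9,2):127·2+1→255, (9,3):966·3+127→3025, (9,4):1701·4+966→7770, (9,5):1050·5+1701→6951, (9,6):266·6+1050→2646, (9,7):28·7+266→462, (9,8):1·8+28→36, (9,9):0·9+1→1
B_8 = ΣS(8,k) = 1+127+966+1701+1050+266+28+1 = 4140
B_9 = ΣS(9,k) = 1+255+3025+7770+6951+2646+462+36+1 = 21147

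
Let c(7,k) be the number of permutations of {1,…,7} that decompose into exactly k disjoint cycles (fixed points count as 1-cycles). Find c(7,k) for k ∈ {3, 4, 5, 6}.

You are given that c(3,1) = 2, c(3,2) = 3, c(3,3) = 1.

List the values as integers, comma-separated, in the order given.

1624, 735, 175, 21

i=4: T(4,1)=0+3·2=6 | T(4,2)=2+3·3=11 | T(4,3)=3+3·1=6 | T(4,4)=1+3·0=1
i=5: T(5,1)=0+4·6=24 | T(5,2)=6+4·11=50 | T(5,3)=11+4·6=35 | T(5,4)=6+4·1=10 | T(5,5)=1+4·0=1
i=6: T(6,2)=24+5·50=274 | T(6,3)=50+5·35=225 | T(6,4)=35+5·10=85 | T(6,5)=10+5·1=15 | T(6,6)=1+5·0=1
i=7: T(7,3)=274+6·225=1624 | T(7,4)=225+6·85=735 | T(7,5)=85+6·15=175 | T(7,6)=15+6·1=21
Read c(7,3) = 1624, c(7,4) = 735, c(7,5) = 175, c(7,6) = 21.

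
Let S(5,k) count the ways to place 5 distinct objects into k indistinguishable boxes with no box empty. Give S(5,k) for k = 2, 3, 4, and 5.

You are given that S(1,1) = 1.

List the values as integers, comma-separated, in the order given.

15, 25, 10, 1

row 2: T[2][1]=1·1+0=1  T[2][2]=2·0+1=1
row 3: T[3][1]=1·1+0=1  T[3][2]=2·1+1=3  T[3][3]=3·0+1=1
row 4: T[4][1]=1·1+0=1  T[4][2]=2·3+1=7  T[4][3]=3·1+3=6  T[4][4]=4·0+1=1
row 5: T[5][2]=2·7+1=15  T[5][3]=3·6+7=25  T[5][4]=4·1+6=10  T[5][5]=5·0+1=1
Read S(5,2) = 15, S(5,3) = 25, S(5,4) = 10, S(5,5) = 1.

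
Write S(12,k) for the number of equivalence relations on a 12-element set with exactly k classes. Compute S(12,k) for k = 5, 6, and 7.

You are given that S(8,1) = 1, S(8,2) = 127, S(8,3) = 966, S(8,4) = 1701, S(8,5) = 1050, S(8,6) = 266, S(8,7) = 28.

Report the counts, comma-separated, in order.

1379400, 1323652, 627396

r9: T_9,2=2×127+1=255; T_9,3=3×966+127=3025; T_9,4=4×1701+966=7770; T_9,5=5×1050+1701=6951; T_9,6=6×266+1050=2646; T_9,7=7×28+266=462
r10: T_10,3=3×3025+255=9330; T_10,4=4×7770+3025=34105; T_10,5=5×6951+7770=42525; T_10,6=6×2646+6951=22827; T_10,7=7×462+2646=5880
r11: T_11,4=4×34105+9330=145750; T_11,5=5×42525+34105=246730; T_11,6=6×22827+42525=179487; T_11,7=7×5880+22827=63987
r12: T_12,5=5×246730+145750=1379400; T_12,6=6×179487+246730=1323652; T_12,7=7×63987+179487=627396
Read S(12,5) = 1379400, S(12,6) = 1323652, S(12,7) = 627396.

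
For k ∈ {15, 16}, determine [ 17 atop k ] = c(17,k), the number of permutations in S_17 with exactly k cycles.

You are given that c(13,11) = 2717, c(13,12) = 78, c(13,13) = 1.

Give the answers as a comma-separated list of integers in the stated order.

8500, 136

@14  (14,12):78·13+2717→3731, (14,13):1·13+78→91, (14,14):0·13+1→1
@15  (15,13):91·14+3731→5005, (15,14):1·14+91→105, (15,15):0·14+1→1
@16  (16,14):105·15+5005→6580, (16,15):1·15+105→120, (16,16):0·15+1→1
@17  (17,15):120·16+6580→8500, (17,16):1·16+120→136
Read c(17,15) = 8500, c(17,16) = 136.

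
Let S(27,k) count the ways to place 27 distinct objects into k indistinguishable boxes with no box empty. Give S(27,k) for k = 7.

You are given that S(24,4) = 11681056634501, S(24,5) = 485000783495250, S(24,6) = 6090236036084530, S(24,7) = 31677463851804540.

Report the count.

11647571772911241531

row 25: T[25][5]=5·485000783495250+11681056634501=2436684974110751  T[25][6]=6·6090236036084530+485000783495250=37026417000002430  T[25][7]=7·31677463851804540+6090236036084530=227832482998716310
row 26: T[26][6]=6·37026417000002430+2436684974110751=224595186974125331  T[26][7]=7·227832482998716310+37026417000002430=1631853797991016600
row 27: T[27][7]=7·1631853797991016600+224595186974125331=11647571772911241531
Read S(27,7) = 11647571772911241531.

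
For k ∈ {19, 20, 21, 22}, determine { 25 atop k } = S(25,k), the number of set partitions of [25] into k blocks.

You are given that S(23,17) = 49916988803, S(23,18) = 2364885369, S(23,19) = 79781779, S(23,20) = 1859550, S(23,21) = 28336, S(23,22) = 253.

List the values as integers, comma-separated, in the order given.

166218969675, 6220194750, 168519505, 3200450

i=24: T(24,18)=49916988803+18·2364885369=92484925445 | T(24,19)=2364885369+19·79781779=3880739170 | T(24,20)=79781779+20·1859550=116972779 | T(24,21)=1859550+21·28336=2454606 | T(24,22)=28336+22·253=33902
i=25: T(25,19)=92484925445+19·3880739170=166218969675 | T(25,20)=3880739170+20·116972779=6220194750 | T(25,21)=116972779+21·2454606=168519505 | T(25,22)=2454606+22·33902=3200450
Read S(25,19) = 166218969675, S(25,20) = 6220194750, S(25,21) = 168519505, S(25,22) = 3200450.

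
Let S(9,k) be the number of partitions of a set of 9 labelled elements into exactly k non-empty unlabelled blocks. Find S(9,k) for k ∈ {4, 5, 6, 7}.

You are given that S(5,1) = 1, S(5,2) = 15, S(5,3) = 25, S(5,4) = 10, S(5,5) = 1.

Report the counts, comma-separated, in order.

r6: T_6,1=1×1+0=1; T_6,2=2×15+1=31; T_6,3=3×25+15=90; T_6,4=4×10+25=65; T_6,5=5×1+10=15; T_6,6=6×0+1=1
r7: T_7,2=2×31+1=63; T_7,3=3×90+31=301; T_7,4=4×65+90=350; T_7,5=5×15+65=140; T_7,6=6×1+15=21; T_7,7=7×0+1=1
r8: T_8,3=3×301+63=966; T_8,4=4×350+301=1701; T_8,5=5×140+350=1050; T_8,6=6×21+140=266; T_8,7=7×1+21=28
r9: T_9,4=4×1701+966=7770; T_9,5=5×1050+1701=6951; T_9,6=6×266+1050=2646; T_9,7=7×28+266=462
Read S(9,4) = 7770, S(9,5) = 6951, S(9,6) = 2646, S(9,7) = 462.

7770, 6951, 2646, 462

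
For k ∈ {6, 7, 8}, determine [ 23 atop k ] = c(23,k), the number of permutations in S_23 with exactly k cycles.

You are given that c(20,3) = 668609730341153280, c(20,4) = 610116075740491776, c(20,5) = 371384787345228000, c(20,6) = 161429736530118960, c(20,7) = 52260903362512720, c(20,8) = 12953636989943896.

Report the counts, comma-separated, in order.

2021687376910682741568, 720308216440924653696, 199321978221066137360

@21  (21,4):610116075740491776·20+668609730341153280→12870931245150988800, (21,5):371384787345228000·20+610116075740491776→8037811822645051776, (21,6):161429736530118960·20+371384787345228000→3599979517947607200, (21,7):52260903362512720·20+161429736530118960→1206647803780373360, (21,8):12953636989943896·20+52260903362512720→311333643161390640
@22  (22,5):8037811822645051776·21+12870931245150988800→181664979520697076096, (22,6):3599979517947607200·21+8037811822645051776→83637381699544802976, (22,7):1206647803780373360·21+3599979517947607200→28939583397335447760, (22,8):311333643161390640·21+1206647803780373360→7744654310169576800
@23  (23,6):83637381699544802976·22+181664979520697076096→2021687376910682741568, (23,7):28939583397335447760·22+83637381699544802976→720308216440924653696, (23,8):7744654310169576800·22+28939583397335447760→199321978221066137360
Read c(23,6) = 2021687376910682741568, c(23,7) = 720308216440924653696, c(23,8) = 199321978221066137360.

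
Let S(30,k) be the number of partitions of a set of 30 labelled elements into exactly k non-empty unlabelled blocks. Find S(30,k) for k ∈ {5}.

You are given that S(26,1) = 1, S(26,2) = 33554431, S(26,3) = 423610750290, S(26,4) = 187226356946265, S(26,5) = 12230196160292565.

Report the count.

7713000216608565075

r27: T_27,2=2×33554431+1=67108863; T_27,3=3×423610750290+33554431=1270865805301; T_27,4=4×187226356946265+423610750290=749329038535350; T_27,5=5×12230196160292565+187226356946265=61338207158409090
r28: T_28,3=3×1270865805301+67108863=3812664524766; T_28,4=4×749329038535350+1270865805301=2998587019946701; T_28,5=5×61338207158409090+749329038535350=307440364830580800
r29: T_29,4=4×2998587019946701+3812664524766=11998160744311570; T_29,5=5×307440364830580800+2998587019946701=1540200411172850701
r30: T_30,5=5×1540200411172850701+11998160744311570=7713000216608565075
Read S(30,5) = 7713000216608565075.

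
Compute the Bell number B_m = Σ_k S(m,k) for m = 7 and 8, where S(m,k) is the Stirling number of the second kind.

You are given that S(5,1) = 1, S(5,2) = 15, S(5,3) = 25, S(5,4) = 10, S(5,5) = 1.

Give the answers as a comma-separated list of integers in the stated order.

@6  (6,1):1·1+0→1, (6,2):15·2+1→31, (6,3):25·3+15→90, (6,4):10·4+25→65, (6,5):1·5+10→15, (6,6):0·6+1→1
@7  (7,1):1·1+0→1, (7,2):31·2+1→63, (7,3):90·3+31→301, (7,4):65·4+90→350, (7,5):15·5+65→140, (7,6):1·6+15→21, (7,7):0·7+1→1
@8  (8,1):1·1+0→1, (8,2):63·2+1→127, (8,3):301·3+63→966, (8,4):350·4+301→1701, (8,5):140·5+350→1050, (8,6):21·6+140→266, (8,7):1·7+21→28, (8,8):0·8+1→1
B_7 = ΣS(7,k) = 1+63+301+350+140+21+1 = 877
B_8 = ΣS(8,k) = 1+127+966+1701+1050+266+28+1 = 4140

877, 4140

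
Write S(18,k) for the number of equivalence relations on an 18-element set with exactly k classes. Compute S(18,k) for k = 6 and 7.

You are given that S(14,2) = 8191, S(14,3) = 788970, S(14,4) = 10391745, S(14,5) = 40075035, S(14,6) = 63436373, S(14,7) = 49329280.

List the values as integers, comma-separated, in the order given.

110687251039, 197462483400

row 15: T[15][3]=3·788970+8191=2375101  T[15][4]=4·10391745+788970=42355950  T[15][5]=5·40075035+10391745=210766920  T[15][6]=6·63436373+40075035=420693273  T[15][7]=7·49329280+63436373=408741333
row 16: T[16][4]=4·42355950+2375101=171798901  T[16][5]=5·210766920+42355950=1096190550  T[16][6]=6·420693273+210766920=2734926558  T[16][7]=7·408741333+420693273=3281882604
row 17: T[17][5]=5·1096190550+171798901=5652751651  T[17][6]=6·2734926558+1096190550=17505749898  T[17][7]=7·3281882604+2734926558=25708104786
row 18: T[18][6]=6·17505749898+5652751651=110687251039  T[18][7]=7·25708104786+17505749898=197462483400
Read S(18,6) = 110687251039, S(18,7) = 197462483400.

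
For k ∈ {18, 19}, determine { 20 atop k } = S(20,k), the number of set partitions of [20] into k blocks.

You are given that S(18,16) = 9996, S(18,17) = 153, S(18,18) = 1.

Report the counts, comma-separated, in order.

@19  (19,17):153·17+9996→12597, (19,18):1·18+153→171, (19,19):0·19+1→1
@20  (20,18):171·18+12597→15675, (20,19):1·19+171→190
Read S(20,18) = 15675, S(20,19) = 190.

15675, 190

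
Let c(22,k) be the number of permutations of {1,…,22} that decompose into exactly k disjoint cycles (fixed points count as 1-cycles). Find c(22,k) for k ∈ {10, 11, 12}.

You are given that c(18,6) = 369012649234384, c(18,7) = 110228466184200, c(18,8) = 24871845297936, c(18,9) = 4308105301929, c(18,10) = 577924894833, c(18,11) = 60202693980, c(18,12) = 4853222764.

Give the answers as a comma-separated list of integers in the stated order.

276019109275035346, 37600535086859745, 4154823851430525

[19] T[19,7]:18*110228466184200+369012649234384=2353125040549984 · T[19,8]:18*24871845297936+110228466184200=557921681547048 · T[19,9]:18*4308105301929+24871845297936=102417740732658 · T[19,10]:18*577924894833+4308105301929=14710753408923 · T[19,11]:18*60202693980+577924894833=1661573386473 · T[19,12]:18*4853222764+60202693980=147560703732
[20] T[20,8]:19*557921681547048+2353125040549984=12953636989943896 · T[20,9]:19*102417740732658+557921681547048=2503858755467550 · T[20,10]:19*14710753408923+102417740732658=381922055502195 · T[20,11]:19*1661573386473+14710753408923=46280647751910 · T[20,12]:19*147560703732+1661573386473=4465226757381
[21] T[21,9]:20*2503858755467550+12953636989943896=63030812099294896 · T[21,10]:20*381922055502195+2503858755467550=10142299865511450 · T[21,11]:20*46280647751910+381922055502195=1307535010540395 · T[21,12]:20*4465226757381+46280647751910=135585182899530
[22] T[22,10]:21*10142299865511450+63030812099294896=276019109275035346 · T[22,11]:21*1307535010540395+10142299865511450=37600535086859745 · T[22,12]:21*135585182899530+1307535010540395=4154823851430525
Read c(22,10) = 276019109275035346, c(22,11) = 37600535086859745, c(22,12) = 4154823851430525.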